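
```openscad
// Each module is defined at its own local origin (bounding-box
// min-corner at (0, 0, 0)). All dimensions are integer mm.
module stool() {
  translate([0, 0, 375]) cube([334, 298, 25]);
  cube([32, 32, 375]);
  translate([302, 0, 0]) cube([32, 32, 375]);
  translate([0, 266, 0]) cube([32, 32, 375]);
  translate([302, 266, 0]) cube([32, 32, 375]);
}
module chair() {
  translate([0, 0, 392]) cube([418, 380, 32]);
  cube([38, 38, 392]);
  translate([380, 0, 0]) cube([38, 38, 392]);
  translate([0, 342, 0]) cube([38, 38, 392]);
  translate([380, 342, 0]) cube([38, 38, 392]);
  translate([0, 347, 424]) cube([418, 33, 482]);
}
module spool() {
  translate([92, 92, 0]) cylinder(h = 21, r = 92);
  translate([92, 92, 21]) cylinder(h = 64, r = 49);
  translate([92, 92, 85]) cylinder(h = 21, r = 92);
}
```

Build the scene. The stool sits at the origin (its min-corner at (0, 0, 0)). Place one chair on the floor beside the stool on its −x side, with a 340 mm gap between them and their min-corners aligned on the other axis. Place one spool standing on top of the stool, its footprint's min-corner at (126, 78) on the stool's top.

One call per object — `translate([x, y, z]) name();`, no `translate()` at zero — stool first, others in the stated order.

stool();
translate([-758, 0, 0]) chair();
translate([126, 78, 400]) spool();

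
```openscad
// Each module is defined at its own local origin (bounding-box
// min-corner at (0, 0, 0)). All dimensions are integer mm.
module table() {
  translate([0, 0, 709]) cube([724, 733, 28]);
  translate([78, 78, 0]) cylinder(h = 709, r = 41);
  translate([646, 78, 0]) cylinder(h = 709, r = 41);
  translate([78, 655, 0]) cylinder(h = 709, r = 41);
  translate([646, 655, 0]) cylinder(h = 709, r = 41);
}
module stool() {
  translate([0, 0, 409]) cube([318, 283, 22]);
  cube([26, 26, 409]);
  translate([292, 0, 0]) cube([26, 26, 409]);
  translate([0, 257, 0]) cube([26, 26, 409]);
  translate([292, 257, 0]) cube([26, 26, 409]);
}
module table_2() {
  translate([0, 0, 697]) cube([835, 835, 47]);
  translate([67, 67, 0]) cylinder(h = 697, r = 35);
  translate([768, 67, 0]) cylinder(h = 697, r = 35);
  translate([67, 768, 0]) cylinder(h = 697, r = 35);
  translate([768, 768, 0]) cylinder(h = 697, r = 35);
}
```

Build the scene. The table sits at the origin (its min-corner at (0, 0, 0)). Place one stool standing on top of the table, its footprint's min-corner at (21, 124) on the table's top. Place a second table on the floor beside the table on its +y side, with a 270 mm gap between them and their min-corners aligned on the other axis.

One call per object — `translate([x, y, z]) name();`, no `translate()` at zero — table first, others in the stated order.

table();
translate([21, 124, 737]) stool();
translate([0, 1003, 0]) table_2();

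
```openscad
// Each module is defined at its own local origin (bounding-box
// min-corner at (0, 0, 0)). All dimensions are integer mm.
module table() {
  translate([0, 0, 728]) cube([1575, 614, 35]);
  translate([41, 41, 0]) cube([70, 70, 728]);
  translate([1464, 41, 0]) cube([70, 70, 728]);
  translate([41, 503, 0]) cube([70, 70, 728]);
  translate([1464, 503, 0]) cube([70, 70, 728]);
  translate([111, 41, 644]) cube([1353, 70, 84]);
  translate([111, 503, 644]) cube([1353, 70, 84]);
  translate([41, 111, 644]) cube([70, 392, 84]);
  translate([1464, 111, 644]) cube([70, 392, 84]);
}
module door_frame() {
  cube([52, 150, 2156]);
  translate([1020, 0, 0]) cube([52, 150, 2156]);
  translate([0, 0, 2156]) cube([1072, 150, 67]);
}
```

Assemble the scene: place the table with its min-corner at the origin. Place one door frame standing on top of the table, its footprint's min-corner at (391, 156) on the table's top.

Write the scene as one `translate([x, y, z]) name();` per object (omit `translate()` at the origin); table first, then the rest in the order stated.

table();
translate([391, 156, 763]) door_frame();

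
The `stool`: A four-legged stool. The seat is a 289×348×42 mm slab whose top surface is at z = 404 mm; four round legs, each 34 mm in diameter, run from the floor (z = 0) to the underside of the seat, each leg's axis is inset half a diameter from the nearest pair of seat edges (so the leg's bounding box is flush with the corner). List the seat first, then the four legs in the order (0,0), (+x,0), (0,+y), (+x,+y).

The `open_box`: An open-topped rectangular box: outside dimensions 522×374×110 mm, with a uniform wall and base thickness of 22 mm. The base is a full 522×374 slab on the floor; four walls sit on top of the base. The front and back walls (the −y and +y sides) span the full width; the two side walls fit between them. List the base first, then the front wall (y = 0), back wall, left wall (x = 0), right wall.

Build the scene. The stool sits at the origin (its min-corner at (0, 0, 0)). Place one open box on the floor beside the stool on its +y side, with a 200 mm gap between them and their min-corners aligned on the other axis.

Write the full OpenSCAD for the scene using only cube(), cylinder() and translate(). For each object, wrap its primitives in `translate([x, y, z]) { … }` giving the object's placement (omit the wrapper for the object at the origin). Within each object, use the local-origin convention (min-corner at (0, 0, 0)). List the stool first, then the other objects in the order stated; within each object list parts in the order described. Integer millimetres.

translate([0, 0, 362]) cube([289, 348, 42]);
translate([17, 17, 0]) cylinder(h = 362, r = 17);
translate([272, 17, 0]) cylinder(h = 362, r = 17);
translate([17, 331, 0]) cylinder(h = 362, r = 17);
translate([272, 331, 0]) cylinder(h = 362, r = 17);
translate([0, 548, 0]) {
  cube([522, 374, 22]);
  translate([0, 0, 22]) cube([522, 22, 88]);
  translate([0, 352, 22]) cube([522, 22, 88]);
  translate([0, 22, 22]) cube([22, 330, 88]);
  translate([500, 22, 22]) cube([22, 330, 88]);
}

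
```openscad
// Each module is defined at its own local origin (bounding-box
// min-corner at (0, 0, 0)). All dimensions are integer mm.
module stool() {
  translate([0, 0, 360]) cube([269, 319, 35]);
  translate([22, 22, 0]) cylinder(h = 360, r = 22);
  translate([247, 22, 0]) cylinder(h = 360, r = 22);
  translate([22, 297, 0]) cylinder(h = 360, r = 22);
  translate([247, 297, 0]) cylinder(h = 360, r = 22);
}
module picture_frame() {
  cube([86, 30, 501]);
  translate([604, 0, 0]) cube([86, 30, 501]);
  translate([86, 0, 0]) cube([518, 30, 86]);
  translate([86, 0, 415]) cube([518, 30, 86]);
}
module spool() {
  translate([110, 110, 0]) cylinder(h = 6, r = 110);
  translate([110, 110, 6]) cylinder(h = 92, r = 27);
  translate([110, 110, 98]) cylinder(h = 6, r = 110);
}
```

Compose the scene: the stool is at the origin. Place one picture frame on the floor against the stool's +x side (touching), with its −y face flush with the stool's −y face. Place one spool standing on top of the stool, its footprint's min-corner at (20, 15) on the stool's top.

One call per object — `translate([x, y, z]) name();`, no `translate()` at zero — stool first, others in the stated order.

stool();
translate([269, 0, 0]) picture_frame();
translate([20, 15, 395]) spool();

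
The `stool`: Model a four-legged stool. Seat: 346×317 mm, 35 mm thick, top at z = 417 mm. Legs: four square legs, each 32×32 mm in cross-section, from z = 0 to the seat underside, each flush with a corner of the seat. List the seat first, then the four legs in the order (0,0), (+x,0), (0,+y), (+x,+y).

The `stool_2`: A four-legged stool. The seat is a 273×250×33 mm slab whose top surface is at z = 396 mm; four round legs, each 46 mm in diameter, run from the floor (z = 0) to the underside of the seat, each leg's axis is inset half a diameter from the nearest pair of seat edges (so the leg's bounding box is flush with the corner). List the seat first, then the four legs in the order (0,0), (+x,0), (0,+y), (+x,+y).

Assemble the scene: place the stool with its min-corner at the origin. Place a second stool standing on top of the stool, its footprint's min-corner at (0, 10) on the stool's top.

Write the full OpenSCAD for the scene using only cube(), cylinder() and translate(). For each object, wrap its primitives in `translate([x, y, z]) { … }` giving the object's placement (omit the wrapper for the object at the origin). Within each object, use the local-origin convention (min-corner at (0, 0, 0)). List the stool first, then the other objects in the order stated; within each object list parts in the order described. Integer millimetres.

translate([0, 0, 382]) cube([346, 317, 35]);
cube([32, 32, 382]);
translate([314, 0, 0]) cube([32, 32, 382]);
translate([0, 285, 0]) cube([32, 32, 382]);
translate([314, 285, 0]) cube([32, 32, 382]);
translate([0, 10, 417]) {
  translate([0, 0, 363]) cube([273, 250, 33]);
  translate([23, 23, 0]) cylinder(h = 363, r = 23);
  translate([250, 23, 0]) cylinder(h = 363, r = 23);
  translate([23, 227, 0]) cylinder(h = 363, r = 23);
  translate([250, 227, 0]) cylinder(h = 363, r = 23);
}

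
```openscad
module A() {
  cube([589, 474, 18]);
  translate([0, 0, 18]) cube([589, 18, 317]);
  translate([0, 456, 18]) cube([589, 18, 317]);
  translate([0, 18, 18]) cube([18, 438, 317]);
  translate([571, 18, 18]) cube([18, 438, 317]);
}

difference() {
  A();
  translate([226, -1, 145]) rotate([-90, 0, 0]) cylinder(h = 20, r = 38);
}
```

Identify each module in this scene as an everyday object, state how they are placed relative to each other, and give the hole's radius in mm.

The subtracted cylinder has r = 38 mm.

A is an open box. The open box has a circular hole through its front wall. The hole's radius is 38 mm.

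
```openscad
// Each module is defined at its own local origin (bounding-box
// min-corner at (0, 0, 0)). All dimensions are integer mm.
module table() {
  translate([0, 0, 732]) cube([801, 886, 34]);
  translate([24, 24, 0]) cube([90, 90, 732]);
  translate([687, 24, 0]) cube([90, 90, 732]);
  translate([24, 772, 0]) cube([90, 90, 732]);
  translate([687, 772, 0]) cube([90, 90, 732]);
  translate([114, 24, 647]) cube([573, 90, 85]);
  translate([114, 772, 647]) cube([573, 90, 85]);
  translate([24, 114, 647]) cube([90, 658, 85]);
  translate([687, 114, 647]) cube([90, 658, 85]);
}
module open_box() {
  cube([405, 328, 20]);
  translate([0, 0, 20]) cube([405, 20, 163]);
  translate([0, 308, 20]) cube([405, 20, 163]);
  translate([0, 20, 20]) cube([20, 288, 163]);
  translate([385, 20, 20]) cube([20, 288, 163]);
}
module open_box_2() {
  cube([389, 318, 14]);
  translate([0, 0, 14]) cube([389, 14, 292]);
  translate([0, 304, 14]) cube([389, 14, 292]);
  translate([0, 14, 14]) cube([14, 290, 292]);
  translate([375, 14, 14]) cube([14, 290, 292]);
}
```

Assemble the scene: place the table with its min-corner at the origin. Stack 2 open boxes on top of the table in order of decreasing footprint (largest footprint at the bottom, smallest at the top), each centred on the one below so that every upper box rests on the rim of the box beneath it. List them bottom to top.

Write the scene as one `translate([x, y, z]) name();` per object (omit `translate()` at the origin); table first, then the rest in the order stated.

table();
translate([198, 279, 766]) open_box();
translate([206, 284, 949]) open_box_2();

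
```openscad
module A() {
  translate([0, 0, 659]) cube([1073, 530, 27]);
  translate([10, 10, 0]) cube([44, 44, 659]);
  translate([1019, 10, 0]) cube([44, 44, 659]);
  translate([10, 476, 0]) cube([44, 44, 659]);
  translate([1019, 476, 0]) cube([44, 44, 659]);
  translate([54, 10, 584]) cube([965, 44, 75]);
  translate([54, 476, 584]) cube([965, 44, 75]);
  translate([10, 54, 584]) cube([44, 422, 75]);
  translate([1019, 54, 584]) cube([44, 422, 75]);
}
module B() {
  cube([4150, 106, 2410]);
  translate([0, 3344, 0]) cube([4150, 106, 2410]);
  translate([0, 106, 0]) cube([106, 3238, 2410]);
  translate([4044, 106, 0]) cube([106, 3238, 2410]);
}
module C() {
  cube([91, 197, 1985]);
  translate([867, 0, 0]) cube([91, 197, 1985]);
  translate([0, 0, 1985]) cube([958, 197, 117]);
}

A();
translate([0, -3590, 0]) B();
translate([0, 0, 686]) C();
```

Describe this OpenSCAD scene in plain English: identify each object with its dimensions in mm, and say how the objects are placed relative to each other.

A is a table: top 1073 mm (x) × 530 mm (y), 27 mm thick, upper face at z = 686 mm, on four 44×44 mm square legs, each inset 10 mm from the nearest pair of top edges, running from z = 0 to the bottom of the top. Four apron rails, 44 mm thick and 75 mm tall, run between adjacent legs with their top edges flush with the underside of the top and their outer faces flush with the legs' outer faces.

B is a box-shaped house frame (walls only): outside footprint 4150×3450 mm, wall height 2410 mm, wall thickness 106 mm. The two y-facing walls run the full x-width; the two x-facing walls fit between the inner faces of the y-facing walls.

C is a door frame. The clear opening is 776 mm wide and 1985 mm high. Two 91 mm wide jambs, 197 mm deep, stand either side of the opening from the floor to the top of the opening. A 117 mm thick head sits across the top of both jambs, spanning the full outside width of the frame.

The house frame is on the floor beside the table on its −y side. The door frame is on top of the table.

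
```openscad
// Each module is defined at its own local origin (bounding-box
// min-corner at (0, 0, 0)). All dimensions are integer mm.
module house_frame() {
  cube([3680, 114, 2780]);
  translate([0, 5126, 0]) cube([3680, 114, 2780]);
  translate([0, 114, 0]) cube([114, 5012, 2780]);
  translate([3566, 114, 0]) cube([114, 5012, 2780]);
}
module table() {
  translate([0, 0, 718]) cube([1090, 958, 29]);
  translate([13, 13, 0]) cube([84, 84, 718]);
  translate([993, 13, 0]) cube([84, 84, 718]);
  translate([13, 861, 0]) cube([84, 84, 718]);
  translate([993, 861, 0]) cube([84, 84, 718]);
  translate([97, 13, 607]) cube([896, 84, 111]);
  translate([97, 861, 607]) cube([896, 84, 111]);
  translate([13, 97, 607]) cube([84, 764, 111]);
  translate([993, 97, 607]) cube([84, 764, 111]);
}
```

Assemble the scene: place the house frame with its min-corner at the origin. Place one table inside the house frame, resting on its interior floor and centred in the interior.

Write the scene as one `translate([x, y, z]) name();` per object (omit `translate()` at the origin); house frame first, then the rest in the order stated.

house_frame();
translate([1295, 2141, 0]) table();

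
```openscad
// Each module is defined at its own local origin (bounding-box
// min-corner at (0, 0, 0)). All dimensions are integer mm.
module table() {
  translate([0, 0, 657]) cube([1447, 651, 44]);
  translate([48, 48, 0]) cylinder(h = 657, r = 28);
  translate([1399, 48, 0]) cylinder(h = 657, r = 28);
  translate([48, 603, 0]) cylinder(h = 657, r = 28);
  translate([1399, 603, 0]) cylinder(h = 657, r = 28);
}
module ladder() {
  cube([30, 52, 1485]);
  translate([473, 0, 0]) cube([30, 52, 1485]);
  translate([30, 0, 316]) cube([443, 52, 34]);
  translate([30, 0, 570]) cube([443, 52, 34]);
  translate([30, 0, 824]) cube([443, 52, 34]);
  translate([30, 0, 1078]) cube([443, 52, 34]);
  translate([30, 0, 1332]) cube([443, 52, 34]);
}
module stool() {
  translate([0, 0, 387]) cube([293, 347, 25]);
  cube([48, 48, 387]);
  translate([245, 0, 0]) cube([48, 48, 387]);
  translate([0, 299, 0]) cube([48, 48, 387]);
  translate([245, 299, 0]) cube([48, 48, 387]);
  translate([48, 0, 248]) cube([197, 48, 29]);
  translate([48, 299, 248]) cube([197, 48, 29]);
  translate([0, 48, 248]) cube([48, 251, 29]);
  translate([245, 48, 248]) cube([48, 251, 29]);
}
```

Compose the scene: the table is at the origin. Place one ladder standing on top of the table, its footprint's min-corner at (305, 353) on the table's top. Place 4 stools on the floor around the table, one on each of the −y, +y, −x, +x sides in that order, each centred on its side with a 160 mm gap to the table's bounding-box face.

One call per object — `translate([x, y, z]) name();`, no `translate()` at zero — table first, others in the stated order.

table();
translate([305, 353, 701]) ladder();
translate([577, -507, 0]) stool();
translate([577, 811, 0]) stool();
translate([-453, 152, 0]) stool();
translate([1607, 152, 0]) stool();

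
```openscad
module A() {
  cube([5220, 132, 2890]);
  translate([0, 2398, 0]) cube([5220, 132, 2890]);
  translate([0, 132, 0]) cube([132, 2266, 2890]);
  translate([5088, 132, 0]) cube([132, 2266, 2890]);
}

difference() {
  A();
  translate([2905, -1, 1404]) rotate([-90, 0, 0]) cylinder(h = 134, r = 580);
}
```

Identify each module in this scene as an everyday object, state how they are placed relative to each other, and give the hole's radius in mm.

The subtracted cylinder has r = 580 mm.

A is a house frame. The house frame has a circular hole through its front wall. The hole's radius is 580 mm.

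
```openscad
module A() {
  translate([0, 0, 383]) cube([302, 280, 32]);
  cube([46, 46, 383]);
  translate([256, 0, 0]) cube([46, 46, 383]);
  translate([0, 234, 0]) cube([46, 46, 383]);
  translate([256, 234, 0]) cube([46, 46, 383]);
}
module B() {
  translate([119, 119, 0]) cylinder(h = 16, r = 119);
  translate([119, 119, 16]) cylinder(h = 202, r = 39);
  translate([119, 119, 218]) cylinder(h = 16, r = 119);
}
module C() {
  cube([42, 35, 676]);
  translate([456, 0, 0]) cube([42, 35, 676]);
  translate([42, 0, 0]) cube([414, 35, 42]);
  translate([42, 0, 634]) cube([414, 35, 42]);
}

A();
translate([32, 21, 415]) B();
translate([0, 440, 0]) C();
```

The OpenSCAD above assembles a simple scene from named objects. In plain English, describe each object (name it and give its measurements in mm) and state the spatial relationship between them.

A is a simple wooden stool: a rectangular seat 302 mm (x) by 280 mm (y), 32 mm thick, top face at z = 415 mm, on four square legs, each 46×46 mm in cross-section. The legs rest on z = 0, each flush with a corner of the seat.

B is a spool: two coaxial disc flanges of radius 119 mm and thickness 16 mm, joined by a core cylinder of radius 39 mm and height 202 mm. The lower flange rests on z = 0 and the three cylinders share a vertical axis.

C is a rectangular picture frame lying in the x–z plane (depth along y). The opening is 414 mm wide (x) by 592 mm tall (z), surrounded by a border 42 mm wide on all four sides. The frame is 35 mm deep and is made of two full-height vertical stiles with two horizontal rails fitted between them.

The spool is on top of the stool, centred. The picture frame is on the floor beside the stool on its +y side.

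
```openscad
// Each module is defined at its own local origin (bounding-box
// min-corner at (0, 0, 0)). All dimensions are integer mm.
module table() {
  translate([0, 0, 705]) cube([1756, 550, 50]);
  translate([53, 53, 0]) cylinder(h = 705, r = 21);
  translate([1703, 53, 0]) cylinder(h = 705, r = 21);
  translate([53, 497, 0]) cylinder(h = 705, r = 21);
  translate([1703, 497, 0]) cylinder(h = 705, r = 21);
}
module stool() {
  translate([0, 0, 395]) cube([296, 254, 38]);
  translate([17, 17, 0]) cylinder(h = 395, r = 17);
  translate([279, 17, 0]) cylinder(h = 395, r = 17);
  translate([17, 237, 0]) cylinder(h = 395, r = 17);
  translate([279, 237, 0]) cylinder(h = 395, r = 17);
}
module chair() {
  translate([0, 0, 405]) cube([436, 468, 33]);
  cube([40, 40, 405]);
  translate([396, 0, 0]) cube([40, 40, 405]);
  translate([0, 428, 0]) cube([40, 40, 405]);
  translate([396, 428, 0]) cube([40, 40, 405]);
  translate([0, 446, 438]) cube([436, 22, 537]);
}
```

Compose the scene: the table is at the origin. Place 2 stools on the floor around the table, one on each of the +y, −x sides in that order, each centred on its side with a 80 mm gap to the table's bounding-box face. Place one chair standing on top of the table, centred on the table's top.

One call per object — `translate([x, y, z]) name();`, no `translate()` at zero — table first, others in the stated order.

table();
translate([730, 630, 0]) stool();
translate([-376, 148, 0]) stool();
translate([660, 41, 755]) chair();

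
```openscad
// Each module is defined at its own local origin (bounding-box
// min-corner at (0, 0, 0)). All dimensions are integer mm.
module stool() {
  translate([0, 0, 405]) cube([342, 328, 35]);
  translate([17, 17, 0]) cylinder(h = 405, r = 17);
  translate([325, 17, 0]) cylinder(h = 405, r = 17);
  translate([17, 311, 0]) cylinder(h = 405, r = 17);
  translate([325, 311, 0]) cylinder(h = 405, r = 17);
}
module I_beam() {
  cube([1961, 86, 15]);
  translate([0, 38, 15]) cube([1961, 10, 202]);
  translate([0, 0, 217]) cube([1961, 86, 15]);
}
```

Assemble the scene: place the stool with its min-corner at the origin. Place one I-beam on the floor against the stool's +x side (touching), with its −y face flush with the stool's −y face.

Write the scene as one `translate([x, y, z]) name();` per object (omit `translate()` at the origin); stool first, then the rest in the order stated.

stool();
translate([342, 0, 0]) I_beam();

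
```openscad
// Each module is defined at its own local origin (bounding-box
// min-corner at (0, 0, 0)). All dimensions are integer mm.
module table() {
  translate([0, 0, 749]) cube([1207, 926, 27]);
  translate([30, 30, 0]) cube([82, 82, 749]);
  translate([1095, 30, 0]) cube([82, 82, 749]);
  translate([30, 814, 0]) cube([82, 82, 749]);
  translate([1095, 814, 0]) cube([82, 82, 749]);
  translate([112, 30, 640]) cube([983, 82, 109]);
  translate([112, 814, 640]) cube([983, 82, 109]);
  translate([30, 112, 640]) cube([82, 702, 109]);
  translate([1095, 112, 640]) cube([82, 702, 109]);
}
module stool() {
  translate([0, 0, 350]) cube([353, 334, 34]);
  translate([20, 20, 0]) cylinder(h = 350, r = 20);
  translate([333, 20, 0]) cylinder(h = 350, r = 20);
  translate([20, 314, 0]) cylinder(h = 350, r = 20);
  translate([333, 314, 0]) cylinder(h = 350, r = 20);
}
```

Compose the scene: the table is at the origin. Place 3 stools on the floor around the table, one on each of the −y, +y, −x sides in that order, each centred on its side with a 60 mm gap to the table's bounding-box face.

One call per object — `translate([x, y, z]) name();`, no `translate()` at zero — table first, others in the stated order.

table();
translate([427, -394, 0]) stool();
translate([427, 986, 0]) stool();
translate([-413, 296, 0]) stool();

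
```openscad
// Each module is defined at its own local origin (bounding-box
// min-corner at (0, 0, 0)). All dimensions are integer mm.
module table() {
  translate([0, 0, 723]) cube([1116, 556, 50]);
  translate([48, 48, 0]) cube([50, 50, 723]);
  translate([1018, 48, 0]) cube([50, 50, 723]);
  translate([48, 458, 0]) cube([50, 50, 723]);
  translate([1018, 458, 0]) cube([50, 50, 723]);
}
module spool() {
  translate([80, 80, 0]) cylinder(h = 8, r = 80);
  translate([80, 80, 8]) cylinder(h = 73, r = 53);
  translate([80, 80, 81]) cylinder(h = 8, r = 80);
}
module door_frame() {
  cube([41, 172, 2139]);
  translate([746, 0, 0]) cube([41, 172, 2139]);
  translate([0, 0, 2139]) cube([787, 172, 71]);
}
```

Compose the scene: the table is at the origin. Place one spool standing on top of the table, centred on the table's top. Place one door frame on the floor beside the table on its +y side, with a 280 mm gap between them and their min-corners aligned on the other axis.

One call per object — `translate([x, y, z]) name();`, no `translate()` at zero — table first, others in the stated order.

table();
translate([478, 198, 773]) spool();
translate([0, 836, 0]) door_frame();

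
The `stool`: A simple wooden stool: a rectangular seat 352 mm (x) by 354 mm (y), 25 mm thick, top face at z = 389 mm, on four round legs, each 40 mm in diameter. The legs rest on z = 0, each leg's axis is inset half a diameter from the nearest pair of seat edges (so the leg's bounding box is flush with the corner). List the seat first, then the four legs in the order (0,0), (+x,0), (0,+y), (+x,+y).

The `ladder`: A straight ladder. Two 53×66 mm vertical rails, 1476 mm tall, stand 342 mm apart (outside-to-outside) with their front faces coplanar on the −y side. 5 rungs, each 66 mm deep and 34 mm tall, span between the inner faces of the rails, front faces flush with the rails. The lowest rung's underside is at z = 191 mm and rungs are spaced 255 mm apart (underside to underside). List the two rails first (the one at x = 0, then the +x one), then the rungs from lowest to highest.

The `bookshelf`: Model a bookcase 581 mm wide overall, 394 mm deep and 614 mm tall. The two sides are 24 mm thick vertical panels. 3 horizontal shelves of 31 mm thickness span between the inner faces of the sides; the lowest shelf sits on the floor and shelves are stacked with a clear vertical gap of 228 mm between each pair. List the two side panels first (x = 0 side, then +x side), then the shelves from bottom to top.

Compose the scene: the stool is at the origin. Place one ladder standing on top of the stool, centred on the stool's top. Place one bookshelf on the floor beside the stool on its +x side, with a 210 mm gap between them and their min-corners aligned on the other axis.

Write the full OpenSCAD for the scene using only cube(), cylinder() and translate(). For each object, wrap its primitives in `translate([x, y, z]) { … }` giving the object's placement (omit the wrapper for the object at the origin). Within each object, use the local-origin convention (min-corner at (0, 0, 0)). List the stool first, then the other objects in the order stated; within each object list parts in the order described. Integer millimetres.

translate([0, 0, 364]) cube([352, 354, 25]);
translate([20, 20, 0]) cylinder(h = 364, r = 20);
translate([332, 20, 0]) cylinder(h = 364, r = 20);
translate([20, 334, 0]) cylinder(h = 364, r = 20);
translate([332, 334, 0]) cylinder(h = 364, r = 20);
translate([5, 144, 389]) {
  cube([53, 66, 1476]);
  translate([289, 0, 0]) cube([53, 66, 1476]);
  translate([53, 0, 191]) cube([236, 66, 34]);
  translate([53, 0, 446]) cube([236, 66, 34]);
  translate([53, 0, 701]) cube([236, 66, 34]);
  translate([53, 0, 956]) cube([236, 66, 34]);
  translate([53, 0, 1211]) cube([236, 66, 34]);
}
translate([562, 0, 0]) {
  cube([24, 394, 614]);
  translate([557, 0, 0]) cube([24, 394, 614]);
  translate([24, 0, 0]) cube([533, 394, 31]);
  translate([24, 0, 259]) cube([533, 394, 31]);
  translate([24, 0, 518]) cube([533, 394, 31]);
}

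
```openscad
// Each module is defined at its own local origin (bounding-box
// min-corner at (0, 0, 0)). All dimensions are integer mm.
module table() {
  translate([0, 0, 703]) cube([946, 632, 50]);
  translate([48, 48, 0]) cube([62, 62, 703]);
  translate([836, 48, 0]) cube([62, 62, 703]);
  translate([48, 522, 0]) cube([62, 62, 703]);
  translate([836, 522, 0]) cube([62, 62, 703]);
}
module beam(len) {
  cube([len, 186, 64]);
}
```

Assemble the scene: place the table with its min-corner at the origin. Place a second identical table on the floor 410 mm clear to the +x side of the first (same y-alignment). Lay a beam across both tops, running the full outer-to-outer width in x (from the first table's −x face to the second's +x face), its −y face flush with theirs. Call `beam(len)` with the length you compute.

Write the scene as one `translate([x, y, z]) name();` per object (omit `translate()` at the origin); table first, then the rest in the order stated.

table();
translate([1356, 0, 0]) table();
translate([0, 0, 753]) beam(2302);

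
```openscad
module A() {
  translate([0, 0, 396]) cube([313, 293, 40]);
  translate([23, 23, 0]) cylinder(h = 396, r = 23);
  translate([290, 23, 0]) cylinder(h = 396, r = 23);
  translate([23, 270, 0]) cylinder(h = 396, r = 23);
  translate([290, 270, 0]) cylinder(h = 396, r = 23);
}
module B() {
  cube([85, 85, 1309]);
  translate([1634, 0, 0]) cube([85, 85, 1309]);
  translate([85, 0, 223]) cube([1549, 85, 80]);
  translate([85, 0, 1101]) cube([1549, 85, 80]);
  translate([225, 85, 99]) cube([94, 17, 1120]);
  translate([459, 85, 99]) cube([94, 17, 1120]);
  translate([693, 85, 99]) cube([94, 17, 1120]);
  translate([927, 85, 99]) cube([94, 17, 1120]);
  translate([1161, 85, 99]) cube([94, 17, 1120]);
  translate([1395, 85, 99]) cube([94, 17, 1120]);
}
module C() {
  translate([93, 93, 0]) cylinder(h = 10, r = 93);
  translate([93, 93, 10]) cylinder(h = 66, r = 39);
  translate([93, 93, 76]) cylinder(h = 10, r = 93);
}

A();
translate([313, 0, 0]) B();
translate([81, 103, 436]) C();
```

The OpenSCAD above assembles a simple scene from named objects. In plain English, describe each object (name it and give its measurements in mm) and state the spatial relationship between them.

A is a four-legged stool. The seat is 313×293 mm, 40 mm thick, top at z = 436 mm. It stands on four round legs, each 46 mm in diameter, from z = 0 to the seat underside, each leg's axis is inset half a diameter from the nearest pair of seat edges (so the leg's bounding box is flush with the corner).

B is a fence section. Two 85×85 mm posts, 1309 mm tall, stand on the floor with a clear span of 1549 mm between their inner faces. Two horizontal rails of 85×80 mm section span the gap between the posts with their undersides at z = 223 mm and z = 1101 mm, flush with the posts' −y face. 6 pickets, each 94 mm wide, 17 mm thick and 1120 mm tall, are fixed to the +y face of the rails with their bottoms at z = 99 mm, evenly spaced across the span with equal gaps (rounded down to the nearest mm) at the −x end and between each pair — any rounding remainder accumulates at the +x end.

C is a spool: two coaxial disc flanges of radius 93 mm and thickness 10 mm, joined by a core cylinder of radius 39 mm and height 66 mm. The lower flange rests on z = 0 and the three cylinders share a vertical axis.

The fence section is against the stool's +x side, with their −y faces flush. The spool is on top of the stool.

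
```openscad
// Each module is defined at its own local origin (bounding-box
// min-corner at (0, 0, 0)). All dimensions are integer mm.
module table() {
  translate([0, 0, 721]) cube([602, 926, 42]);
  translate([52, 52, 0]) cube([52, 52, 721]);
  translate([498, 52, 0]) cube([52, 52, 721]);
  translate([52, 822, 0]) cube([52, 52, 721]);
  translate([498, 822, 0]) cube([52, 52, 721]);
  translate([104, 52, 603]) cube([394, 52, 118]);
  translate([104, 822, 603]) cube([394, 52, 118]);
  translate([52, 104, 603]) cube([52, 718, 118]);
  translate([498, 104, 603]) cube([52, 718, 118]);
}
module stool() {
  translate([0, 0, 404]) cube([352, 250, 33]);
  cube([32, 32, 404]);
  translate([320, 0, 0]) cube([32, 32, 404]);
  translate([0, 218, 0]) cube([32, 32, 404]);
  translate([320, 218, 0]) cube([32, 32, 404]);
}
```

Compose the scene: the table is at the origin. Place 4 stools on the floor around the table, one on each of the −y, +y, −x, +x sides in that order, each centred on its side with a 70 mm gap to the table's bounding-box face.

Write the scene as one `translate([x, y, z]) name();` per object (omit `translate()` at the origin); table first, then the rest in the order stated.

table();
translate([125, -320, 0]) stool();
translate([125, 996, 0]) stool();
translate([-422, 338, 0]) stool();
translate([672, 338, 0]) stool();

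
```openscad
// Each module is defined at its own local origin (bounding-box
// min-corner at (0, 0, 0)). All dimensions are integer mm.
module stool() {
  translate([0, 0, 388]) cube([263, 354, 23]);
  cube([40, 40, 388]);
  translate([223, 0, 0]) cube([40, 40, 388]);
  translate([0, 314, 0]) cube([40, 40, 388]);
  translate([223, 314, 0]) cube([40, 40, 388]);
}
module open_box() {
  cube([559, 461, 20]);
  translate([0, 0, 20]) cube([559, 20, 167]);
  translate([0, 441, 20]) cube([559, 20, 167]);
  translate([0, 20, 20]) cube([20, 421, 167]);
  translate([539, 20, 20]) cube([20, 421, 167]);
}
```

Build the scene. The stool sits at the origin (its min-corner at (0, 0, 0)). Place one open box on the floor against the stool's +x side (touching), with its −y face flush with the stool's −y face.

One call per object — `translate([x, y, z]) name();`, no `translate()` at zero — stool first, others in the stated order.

stool();
translate([263, 0, 0]) open_box();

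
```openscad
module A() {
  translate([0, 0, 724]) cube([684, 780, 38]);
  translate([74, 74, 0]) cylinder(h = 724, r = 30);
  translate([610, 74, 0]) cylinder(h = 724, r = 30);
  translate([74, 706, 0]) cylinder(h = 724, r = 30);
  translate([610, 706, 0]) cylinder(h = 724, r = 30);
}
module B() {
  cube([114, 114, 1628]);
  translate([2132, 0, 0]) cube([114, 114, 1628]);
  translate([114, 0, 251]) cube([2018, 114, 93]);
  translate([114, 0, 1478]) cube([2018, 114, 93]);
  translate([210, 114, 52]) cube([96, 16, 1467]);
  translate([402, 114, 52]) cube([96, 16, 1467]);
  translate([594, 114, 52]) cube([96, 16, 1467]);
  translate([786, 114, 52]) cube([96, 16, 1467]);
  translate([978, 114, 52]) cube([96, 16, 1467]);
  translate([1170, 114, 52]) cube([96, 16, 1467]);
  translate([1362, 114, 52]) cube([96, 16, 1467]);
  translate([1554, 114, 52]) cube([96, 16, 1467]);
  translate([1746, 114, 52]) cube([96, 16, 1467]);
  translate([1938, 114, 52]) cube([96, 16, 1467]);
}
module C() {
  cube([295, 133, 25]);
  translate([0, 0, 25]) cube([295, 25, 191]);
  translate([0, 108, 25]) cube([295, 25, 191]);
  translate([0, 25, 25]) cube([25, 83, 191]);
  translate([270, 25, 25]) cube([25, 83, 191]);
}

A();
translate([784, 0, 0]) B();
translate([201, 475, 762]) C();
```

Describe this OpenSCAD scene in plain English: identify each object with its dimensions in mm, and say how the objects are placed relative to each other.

A is a table: top 684 mm (x) × 780 mm (y), 38 mm thick, upper face at z = 762 mm, on four round legs of 60 mm diameter, each leg's bounding box inset 44 mm from the nearest pair of top edges, running from z = 0 to the bottom of the top.

B is a fence section. Two 114×114 mm posts, 1628 mm tall, stand on the floor with a clear span of 2018 mm between their inner faces. Two horizontal rails of 114×93 mm section span the gap between the posts with their undersides at z = 251 mm and z = 1478 mm, flush with the posts' −y face. 10 pickets, each 96 mm wide, 16 mm thick and 1467 mm tall, are fixed to the +y face of the rails with their bottoms at z = 52 mm, evenly spaced across the span with equal gaps (rounded down to the nearest mm) at the −x end and between each pair — any rounding remainder accumulates at the +x end.

C is an open-topped rectangular box: outside dimensions 295×133×216 mm, with a uniform wall and base thickness of 25 mm. The base is a full 295×133 slab on the floor; four walls sit on top of the base. The front and back walls (the −y and +y sides) span the full width; the two side walls fit between them.

The fence section is on the floor beside the table on its +x side. The open box is on top of the table.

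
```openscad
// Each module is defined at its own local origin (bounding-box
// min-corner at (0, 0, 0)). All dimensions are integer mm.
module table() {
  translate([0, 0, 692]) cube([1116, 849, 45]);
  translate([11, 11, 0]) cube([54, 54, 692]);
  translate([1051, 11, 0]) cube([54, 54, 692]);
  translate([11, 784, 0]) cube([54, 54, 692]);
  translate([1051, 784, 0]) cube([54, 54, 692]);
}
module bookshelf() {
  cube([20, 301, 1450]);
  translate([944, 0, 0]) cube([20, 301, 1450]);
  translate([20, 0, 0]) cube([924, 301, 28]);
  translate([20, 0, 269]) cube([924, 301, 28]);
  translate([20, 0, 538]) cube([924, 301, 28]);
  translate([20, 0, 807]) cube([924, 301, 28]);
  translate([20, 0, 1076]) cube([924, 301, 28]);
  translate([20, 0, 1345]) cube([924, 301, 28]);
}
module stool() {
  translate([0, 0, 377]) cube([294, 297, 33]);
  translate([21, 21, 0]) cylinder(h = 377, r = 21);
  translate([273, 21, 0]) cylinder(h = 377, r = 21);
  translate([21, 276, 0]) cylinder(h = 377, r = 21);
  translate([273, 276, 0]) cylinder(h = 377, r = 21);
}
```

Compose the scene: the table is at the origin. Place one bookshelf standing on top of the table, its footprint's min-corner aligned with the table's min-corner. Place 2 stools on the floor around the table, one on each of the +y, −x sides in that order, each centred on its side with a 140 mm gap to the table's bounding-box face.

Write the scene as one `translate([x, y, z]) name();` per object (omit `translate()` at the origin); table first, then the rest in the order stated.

table();
translate([0, 0, 737]) bookshelf();
translate([411, 989, 0]) stool();
translate([-434, 276, 0]) stool();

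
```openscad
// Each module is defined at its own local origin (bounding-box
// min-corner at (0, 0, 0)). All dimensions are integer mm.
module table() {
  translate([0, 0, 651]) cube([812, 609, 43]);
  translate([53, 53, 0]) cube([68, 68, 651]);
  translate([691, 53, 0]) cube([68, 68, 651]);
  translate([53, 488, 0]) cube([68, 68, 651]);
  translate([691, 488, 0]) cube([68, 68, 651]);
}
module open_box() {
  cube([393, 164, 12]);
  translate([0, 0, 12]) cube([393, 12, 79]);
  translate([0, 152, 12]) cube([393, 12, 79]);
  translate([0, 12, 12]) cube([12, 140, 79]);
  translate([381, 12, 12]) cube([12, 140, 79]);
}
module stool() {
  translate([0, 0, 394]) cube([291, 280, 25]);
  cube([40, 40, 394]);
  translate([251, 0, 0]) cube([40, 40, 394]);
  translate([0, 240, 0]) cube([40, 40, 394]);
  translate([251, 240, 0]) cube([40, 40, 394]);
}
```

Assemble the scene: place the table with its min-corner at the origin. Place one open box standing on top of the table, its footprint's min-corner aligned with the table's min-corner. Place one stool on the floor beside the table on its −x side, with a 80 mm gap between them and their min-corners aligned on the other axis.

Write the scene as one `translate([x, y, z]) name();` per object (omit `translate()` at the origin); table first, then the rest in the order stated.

table();
translate([0, 0, 694]) open_box();
translate([-371, 0, 0]) stool();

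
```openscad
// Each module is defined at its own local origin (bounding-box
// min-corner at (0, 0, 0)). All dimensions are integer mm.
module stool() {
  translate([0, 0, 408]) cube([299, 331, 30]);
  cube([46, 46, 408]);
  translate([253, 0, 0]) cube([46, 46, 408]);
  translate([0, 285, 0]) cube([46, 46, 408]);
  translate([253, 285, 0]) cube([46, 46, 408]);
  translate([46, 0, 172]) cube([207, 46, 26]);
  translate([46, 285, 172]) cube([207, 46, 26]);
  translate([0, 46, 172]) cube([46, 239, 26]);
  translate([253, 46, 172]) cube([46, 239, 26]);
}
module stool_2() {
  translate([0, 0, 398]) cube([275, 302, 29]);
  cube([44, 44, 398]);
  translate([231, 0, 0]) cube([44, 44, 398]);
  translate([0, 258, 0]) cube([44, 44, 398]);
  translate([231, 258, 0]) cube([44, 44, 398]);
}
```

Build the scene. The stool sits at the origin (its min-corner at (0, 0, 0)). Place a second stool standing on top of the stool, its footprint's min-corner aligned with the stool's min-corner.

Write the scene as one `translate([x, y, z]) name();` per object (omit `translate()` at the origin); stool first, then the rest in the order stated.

stool();
translate([0, 0, 438]) stool_2();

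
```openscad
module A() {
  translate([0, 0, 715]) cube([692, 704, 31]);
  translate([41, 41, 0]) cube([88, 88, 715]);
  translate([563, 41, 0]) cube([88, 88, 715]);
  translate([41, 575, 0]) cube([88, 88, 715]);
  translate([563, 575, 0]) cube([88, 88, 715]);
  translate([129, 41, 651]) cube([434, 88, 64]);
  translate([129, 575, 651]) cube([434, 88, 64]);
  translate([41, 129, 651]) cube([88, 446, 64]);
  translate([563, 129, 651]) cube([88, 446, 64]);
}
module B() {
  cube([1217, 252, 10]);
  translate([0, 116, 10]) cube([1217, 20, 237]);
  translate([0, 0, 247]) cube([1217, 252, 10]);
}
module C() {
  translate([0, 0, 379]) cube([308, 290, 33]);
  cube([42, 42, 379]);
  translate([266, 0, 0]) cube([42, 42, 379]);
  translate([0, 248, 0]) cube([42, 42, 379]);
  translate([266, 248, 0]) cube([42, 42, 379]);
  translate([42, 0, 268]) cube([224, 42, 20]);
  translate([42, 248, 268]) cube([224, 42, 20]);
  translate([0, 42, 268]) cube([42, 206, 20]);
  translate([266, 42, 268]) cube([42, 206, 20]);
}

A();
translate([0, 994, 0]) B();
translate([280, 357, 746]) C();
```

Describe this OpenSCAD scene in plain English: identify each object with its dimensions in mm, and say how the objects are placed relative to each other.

A is a table: top 692 mm (x) × 704 mm (y), 31 mm thick, upper face at z = 746 mm, on four 88×88 mm square legs, each inset 41 mm from the nearest pair of top edges, running from z = 0 to the bottom of the top. Four apron rails, 88 mm thick and 64 mm tall, run between adjacent legs with their top edges flush with the underside of the top and their outer faces flush with the legs' outer faces.

B is an I-beam lying along x, 1217 mm long. Overall section height 257 mm. Two flanges 252 mm wide (y) and 10 mm thick, one on the floor and one at the top; a web 20 mm thick runs between them, centred on the flange width.

C is a simple wooden stool: a rectangular seat 308 mm (x) by 290 mm (y), 33 mm thick, top face at z = 412 mm, on four square legs, each 42×42 mm in cross-section. The legs rest on z = 0, each flush with a corner of the seat. Four stretchers, 42 mm wide and 20 mm tall, connect adjacent legs with their undersides at z = 268 mm, each running between the inner faces of the legs it joins and aligned with the legs' outer faces on the other axis.

The I-beam is on the floor beside the table on its +y side. The stool is on top of the table.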